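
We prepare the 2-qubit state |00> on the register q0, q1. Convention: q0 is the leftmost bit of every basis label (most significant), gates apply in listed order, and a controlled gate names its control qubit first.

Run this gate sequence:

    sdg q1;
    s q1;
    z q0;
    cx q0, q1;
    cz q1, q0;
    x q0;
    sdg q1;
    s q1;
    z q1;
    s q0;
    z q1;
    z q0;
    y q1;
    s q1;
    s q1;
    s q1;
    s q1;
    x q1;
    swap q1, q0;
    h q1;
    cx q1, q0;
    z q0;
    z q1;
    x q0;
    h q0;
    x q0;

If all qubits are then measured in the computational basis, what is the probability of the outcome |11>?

The probability of measuring |11> is 1/4.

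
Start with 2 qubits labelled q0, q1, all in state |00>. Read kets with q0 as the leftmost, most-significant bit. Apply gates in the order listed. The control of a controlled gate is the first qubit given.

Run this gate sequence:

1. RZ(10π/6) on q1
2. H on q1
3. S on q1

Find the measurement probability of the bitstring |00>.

The probability of measuring |00> is 1/2.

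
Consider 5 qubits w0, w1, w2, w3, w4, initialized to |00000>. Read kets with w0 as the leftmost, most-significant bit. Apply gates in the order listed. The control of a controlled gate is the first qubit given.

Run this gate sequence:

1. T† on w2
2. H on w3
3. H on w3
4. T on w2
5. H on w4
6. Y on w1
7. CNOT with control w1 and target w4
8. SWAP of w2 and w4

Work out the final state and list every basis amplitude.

The resulting statevector has amplitude sqrt(2)*I/2 on |01000>, sqrt(2)*I/2 on |01100>, and 0 on every other basis state. Key observation: steps 1-4 multiply out to the identity, so the circuit reduces to the remaining gates.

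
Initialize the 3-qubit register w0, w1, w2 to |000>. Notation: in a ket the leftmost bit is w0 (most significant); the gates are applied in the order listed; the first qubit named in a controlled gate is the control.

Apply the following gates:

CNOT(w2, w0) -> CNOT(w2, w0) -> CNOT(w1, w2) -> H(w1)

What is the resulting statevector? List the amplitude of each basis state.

The final amplitudes are sqrt(2)/2 on |000>, sqrt(2)/2 on |010>, and 0 on every other basis state.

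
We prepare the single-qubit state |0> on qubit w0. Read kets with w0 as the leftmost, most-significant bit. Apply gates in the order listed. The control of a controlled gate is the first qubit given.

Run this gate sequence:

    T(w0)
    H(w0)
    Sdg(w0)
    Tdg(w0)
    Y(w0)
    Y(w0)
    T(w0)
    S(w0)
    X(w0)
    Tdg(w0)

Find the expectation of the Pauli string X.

In the final state, X has expectation sqrt(2)/2.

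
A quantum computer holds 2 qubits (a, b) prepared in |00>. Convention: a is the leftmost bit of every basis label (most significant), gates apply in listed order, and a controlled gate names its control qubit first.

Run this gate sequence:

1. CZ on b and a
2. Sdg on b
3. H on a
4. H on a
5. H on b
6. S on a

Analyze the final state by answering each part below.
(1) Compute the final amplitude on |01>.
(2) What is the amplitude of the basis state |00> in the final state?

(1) The final state's coefficient on |01> equals sqrt(2)/2.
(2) The final state's coefficient on |00> equals sqrt(2)/2.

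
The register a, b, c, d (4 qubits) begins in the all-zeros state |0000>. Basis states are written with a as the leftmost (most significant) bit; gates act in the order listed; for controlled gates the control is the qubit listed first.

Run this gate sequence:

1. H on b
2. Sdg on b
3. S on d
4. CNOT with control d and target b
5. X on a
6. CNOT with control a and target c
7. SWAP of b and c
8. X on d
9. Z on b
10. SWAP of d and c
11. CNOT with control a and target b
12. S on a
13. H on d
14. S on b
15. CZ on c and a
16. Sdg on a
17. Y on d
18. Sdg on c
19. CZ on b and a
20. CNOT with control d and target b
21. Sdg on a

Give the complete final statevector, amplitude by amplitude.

The final amplitudes are -1/2 + I/2 on |1010>, -1/2 - I/2 on |1111>, and 0 on every other basis state.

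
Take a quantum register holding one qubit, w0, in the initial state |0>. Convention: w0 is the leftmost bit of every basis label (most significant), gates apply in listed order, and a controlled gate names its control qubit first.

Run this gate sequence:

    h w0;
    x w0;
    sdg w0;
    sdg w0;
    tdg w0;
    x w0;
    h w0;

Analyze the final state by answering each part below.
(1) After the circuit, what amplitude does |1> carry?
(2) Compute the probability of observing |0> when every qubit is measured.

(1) The final state's coefficient on |1> equals -1/2 + exp(3*I*pi/4)/2.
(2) A full measurement returns |0> with probability 1/2 - sqrt(2)/4.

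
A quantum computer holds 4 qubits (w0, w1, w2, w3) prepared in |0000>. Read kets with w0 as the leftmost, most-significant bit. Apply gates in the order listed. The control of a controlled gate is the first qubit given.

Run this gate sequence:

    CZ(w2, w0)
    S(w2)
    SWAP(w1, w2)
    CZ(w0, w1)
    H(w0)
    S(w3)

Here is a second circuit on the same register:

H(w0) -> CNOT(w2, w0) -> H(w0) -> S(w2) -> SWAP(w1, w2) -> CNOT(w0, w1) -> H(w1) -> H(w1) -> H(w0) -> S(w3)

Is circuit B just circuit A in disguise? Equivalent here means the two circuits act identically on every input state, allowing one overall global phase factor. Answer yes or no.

No: there is an input state on which the two circuits produce genuinely different outputs (not merely differing by a phase).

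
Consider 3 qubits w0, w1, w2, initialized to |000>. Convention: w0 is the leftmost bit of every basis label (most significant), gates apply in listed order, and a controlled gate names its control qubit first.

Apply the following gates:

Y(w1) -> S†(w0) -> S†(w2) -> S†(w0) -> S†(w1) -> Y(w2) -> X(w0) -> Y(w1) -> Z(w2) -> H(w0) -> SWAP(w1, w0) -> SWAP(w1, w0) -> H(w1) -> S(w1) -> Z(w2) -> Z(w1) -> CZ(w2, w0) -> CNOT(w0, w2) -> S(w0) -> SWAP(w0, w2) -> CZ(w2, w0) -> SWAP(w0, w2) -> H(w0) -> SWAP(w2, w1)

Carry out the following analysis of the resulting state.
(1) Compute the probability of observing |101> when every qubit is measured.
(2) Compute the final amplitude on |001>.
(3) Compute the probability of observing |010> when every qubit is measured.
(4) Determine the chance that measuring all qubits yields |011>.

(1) A full measurement returns |101> with probability 1/8.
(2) The amplitude on |001> is sqrt(2)/4.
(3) Outcome |010> occurs with probability 1/8.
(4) The probability of measuring |011> is 1/8.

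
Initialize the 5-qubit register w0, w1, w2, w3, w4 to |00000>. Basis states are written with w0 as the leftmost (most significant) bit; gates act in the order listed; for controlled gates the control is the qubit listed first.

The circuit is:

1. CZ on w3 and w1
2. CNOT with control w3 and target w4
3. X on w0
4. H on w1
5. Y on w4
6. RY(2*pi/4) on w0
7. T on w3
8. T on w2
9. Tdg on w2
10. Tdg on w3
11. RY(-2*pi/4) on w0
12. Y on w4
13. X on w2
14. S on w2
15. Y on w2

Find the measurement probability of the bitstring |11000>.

Outcome |11000> occurs with probability 1/2.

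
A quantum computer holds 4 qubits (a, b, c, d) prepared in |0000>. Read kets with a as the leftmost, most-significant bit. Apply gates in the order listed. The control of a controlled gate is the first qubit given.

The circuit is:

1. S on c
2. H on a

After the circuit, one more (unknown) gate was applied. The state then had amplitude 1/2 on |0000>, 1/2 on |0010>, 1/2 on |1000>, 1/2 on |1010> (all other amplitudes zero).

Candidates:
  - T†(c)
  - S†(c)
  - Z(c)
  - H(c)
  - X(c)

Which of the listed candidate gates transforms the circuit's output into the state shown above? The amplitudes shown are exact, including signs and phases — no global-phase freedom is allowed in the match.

It was H(c) that produced the state shown.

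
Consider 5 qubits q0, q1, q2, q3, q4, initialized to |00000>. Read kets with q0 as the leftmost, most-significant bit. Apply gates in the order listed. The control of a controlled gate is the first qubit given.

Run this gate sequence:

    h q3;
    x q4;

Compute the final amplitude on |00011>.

The amplitude on |00011> is sqrt(2)/2.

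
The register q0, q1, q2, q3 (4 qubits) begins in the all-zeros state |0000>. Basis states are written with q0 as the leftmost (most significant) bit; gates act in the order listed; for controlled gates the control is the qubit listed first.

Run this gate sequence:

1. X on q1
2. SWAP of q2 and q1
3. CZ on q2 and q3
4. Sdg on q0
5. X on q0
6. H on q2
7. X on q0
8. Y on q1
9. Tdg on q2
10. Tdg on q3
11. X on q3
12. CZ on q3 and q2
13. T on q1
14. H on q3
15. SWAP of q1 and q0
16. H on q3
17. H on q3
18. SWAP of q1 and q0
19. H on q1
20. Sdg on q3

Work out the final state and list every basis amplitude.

The resulting statevector has amplitude sqrt(2)*exp(3*I*pi/4)/4 on |0000>, -sqrt(2)*exp(I*pi/4)/4 on |0001>, sqrt(2)*I/4 on |0010>, -sqrt(2)/4 on |0011>, -sqrt(2)*exp(3*I*pi/4)/4 on |0100>, sqrt(2)*exp(I*pi/4)/4 on |0101>, -sqrt(2)*I/4 on |0110>, sqrt(2)/4 on |0111>, 0 on |1000>, 0 on |1001>, 0 on |1010>, 0 on |1011>, 0 on |1100>, 0 on |1101>, 0 on |1110>, 0 on |1111>. Key observation: the block from step 15 through step 18 cancels to the identity and can be dropped.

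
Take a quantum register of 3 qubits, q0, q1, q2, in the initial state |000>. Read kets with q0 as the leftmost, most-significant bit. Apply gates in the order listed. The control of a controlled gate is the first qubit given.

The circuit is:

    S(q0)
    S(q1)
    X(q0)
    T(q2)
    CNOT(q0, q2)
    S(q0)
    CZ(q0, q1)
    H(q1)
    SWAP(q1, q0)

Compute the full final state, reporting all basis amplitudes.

The final amplitudes are sqrt(2)*I/2 on |011>, sqrt(2)*I/2 on |111>, and 0 on every other basis state.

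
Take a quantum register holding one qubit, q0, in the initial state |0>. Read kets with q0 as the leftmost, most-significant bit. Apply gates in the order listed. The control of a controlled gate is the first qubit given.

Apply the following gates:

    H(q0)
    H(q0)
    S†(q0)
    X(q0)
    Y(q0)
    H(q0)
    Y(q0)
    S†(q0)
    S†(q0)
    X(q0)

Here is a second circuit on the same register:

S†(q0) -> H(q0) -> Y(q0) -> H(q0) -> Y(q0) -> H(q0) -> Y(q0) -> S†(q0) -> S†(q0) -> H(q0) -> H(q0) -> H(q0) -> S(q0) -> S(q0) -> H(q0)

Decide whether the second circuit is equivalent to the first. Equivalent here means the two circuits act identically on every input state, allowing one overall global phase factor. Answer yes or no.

No, they are not equivalent — no single phase factor reconciles the two unitaries.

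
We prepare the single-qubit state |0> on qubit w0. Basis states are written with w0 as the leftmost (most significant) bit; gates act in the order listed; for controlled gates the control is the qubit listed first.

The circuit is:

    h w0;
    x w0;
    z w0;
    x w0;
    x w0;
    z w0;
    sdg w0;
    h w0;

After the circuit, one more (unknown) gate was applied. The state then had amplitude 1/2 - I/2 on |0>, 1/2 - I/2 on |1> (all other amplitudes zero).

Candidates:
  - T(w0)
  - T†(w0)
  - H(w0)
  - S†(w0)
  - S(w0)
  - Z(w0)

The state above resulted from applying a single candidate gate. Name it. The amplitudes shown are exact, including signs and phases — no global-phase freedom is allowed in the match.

The applied gate was S†(w0).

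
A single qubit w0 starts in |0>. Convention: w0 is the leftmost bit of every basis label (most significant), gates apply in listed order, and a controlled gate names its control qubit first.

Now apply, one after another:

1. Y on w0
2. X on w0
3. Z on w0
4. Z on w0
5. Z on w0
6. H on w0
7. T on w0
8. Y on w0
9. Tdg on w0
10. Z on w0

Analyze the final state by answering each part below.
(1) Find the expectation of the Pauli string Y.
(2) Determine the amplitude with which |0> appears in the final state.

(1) In the final state, Y has expectation -1.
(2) |0> carries amplitude sqrt(2)*exp(I*pi/4)/2 in the final state.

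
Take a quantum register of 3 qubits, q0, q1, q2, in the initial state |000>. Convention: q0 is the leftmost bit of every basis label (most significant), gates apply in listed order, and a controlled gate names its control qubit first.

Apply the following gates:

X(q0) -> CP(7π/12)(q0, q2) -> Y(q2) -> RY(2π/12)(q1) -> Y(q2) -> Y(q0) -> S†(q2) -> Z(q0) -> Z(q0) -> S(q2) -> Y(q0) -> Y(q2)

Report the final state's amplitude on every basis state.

After the circuit, the state carries amplitude I*(sqrt(2) + sqrt(6))/4 on |101>, I*(-sqrt(2) + sqrt(6))/4 on |111>, and 0 on every other basis state. Key observation: steps 5-12 multiply out to the identity, so the circuit reduces to the remaining gates.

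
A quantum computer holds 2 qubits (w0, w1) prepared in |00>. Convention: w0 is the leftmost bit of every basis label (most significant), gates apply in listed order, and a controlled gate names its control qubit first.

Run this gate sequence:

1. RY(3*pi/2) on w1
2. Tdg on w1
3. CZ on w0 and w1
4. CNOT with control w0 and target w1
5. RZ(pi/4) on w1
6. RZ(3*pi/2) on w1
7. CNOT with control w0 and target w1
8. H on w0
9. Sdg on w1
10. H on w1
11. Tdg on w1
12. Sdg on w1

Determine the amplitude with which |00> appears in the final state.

The final state's coefficient on |00> equals sqrt(2)*exp(I*pi/8)/2.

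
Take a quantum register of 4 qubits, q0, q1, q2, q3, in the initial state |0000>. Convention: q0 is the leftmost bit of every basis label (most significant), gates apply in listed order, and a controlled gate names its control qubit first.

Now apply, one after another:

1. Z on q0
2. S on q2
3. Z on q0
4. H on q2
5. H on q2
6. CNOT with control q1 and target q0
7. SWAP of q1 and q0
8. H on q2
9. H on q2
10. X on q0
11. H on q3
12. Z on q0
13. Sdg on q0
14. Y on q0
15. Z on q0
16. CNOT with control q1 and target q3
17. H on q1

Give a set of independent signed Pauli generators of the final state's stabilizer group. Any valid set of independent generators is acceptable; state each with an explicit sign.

The final state is stabilized by the group generated by +IXII, +IIIX, +ZIII, +IIZI; other independent generating sets are equally valid.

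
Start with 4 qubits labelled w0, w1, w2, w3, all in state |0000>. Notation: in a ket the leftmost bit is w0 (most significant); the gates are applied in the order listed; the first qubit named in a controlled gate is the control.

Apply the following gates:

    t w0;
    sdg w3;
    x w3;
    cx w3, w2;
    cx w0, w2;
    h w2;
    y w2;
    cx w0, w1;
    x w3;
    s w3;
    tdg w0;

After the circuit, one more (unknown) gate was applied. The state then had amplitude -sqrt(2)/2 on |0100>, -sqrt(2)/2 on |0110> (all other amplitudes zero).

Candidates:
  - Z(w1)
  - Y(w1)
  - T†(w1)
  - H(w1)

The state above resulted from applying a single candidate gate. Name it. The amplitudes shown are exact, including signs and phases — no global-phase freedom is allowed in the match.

The applied gate was Y(w1).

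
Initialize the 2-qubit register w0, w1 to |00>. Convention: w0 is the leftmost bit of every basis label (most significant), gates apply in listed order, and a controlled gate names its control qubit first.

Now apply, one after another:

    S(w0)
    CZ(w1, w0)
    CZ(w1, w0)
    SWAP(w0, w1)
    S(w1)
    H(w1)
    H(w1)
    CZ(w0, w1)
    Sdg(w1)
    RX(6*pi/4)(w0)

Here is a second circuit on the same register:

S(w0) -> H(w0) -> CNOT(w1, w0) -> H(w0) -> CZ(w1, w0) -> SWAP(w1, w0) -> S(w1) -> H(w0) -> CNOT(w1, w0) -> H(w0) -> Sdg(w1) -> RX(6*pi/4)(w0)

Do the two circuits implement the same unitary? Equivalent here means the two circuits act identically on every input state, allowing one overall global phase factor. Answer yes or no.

Yes — the two circuits implement the same unitary up to a global phase.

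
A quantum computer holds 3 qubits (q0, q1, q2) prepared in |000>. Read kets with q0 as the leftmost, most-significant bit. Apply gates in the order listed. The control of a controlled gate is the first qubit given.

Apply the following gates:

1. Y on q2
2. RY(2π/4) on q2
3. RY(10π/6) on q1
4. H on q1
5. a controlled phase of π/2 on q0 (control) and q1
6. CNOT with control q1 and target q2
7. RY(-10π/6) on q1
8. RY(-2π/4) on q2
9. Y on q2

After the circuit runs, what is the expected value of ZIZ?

The expectation value of ZIZ is 1.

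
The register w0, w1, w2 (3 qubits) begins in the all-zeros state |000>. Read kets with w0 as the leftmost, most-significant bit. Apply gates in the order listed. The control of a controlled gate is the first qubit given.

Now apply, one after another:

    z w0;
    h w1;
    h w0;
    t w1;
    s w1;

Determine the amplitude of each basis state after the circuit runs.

After the circuit, the state carries amplitude 1/2 on |000>, 0 on |001>, exp(3*I*pi/4)/2 on |010>, 0 on |011>, 1/2 on |100>, 0 on |101>, exp(3*I*pi/4)/2 on |110>, 0 on |111>.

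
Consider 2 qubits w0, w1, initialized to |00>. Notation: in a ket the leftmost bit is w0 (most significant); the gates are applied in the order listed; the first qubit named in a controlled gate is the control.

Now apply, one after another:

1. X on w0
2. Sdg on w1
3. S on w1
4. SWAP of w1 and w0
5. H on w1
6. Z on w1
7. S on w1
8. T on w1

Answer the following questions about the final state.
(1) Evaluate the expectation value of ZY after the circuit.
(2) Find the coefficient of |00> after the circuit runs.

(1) The observable ZY averages to sqrt(2)/2.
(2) The final state's coefficient on |00> equals sqrt(2)/2.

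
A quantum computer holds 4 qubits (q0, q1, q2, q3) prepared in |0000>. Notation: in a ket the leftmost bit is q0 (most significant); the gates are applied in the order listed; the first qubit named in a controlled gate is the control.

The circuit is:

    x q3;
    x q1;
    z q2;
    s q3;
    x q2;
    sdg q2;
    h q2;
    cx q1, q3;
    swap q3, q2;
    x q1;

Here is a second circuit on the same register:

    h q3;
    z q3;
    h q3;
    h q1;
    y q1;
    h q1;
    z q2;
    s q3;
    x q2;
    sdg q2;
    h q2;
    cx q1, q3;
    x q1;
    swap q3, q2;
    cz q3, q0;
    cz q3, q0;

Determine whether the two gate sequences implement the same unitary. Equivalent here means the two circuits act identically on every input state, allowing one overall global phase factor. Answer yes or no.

No: there is an input state on which the two circuits produce genuinely different outputs (not merely differing by a phase).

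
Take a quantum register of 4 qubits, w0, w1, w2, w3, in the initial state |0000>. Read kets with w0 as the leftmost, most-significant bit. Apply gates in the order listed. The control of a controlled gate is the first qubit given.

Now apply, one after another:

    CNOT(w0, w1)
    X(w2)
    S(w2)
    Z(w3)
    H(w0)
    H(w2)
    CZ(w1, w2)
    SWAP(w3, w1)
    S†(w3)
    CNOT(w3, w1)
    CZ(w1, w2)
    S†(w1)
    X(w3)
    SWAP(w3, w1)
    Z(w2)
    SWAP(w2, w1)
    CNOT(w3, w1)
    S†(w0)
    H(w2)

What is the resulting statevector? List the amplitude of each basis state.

After the circuit, the state carries amplitude sqrt(2)*I/4 on |0000>, 0 on |0001>, -sqrt(2)*I/4 on |0010>, 0 on |0011>, sqrt(2)*I/4 on |0100>, 0 on |0101>, -sqrt(2)*I/4 on |0110>, 0 on |0111>, sqrt(2)/4 on |1000>, 0 on |1001>, -sqrt(2)/4 on |1010>, 0 on |1011>, sqrt(2)/4 on |1100>, 0 on |1101>, -sqrt(2)/4 on |1110>, 0 on |1111>.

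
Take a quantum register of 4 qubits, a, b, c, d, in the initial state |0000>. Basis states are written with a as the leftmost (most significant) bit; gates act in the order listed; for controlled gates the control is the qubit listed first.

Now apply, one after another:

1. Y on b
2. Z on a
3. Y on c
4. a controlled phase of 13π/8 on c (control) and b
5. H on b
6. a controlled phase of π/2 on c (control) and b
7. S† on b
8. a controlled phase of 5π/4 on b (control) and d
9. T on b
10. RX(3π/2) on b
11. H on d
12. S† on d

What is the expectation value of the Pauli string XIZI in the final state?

The observable XIZI averages to 0.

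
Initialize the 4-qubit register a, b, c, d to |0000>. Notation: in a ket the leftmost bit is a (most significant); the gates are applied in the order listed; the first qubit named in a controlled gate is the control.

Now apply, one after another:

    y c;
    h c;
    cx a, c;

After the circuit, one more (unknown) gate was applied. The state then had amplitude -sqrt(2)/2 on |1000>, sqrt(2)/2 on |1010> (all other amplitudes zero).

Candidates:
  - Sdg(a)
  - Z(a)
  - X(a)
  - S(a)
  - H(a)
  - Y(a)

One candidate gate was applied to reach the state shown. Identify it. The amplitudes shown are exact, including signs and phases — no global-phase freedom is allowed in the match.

It was Y(a) that produced the state shown.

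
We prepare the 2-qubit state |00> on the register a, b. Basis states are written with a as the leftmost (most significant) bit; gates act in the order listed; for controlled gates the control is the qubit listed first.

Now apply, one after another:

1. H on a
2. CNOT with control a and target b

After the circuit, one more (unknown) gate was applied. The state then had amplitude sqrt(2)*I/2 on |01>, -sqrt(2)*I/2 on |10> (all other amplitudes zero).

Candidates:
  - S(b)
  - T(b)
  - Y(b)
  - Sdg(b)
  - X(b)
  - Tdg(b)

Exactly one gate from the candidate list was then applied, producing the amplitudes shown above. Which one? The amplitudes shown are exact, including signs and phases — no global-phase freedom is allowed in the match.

It was Y(b) that produced the state shown.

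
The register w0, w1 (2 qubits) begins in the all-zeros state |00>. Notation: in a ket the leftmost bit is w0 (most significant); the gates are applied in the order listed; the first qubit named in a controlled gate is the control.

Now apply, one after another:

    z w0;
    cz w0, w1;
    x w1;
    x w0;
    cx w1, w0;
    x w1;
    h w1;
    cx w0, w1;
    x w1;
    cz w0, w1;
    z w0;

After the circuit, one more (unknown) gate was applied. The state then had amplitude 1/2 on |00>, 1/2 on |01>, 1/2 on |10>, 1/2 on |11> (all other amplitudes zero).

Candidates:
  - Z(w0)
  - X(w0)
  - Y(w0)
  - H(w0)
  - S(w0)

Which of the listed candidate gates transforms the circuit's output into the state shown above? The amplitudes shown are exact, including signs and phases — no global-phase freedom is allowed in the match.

It was H(w0) that produced the state shown.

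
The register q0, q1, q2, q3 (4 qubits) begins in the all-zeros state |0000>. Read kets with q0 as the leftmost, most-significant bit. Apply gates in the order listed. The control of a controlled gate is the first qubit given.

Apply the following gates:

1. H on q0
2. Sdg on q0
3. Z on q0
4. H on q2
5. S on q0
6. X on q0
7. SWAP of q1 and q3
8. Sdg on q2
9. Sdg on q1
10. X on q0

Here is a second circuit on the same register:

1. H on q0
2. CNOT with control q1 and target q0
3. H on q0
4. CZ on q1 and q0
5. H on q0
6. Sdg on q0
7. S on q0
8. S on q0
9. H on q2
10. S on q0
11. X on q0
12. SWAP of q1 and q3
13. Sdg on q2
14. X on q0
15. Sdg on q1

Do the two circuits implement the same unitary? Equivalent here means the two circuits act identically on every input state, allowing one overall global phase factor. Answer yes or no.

Yes — the two circuits implement the same unitary up to a global phase.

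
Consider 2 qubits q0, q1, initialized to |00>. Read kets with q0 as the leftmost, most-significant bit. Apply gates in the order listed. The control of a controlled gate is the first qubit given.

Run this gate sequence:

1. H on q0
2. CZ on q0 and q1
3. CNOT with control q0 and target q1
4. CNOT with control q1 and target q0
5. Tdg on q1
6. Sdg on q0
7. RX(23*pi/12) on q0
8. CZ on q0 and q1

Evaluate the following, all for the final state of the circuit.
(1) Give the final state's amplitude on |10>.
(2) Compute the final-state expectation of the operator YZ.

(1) The final state's coefficient on |10> equals -I*sqrt(2*sqrt(2) + 4)/8 + I*sqrt(12 - 6*sqrt(2))/8.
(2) The expectation value of YZ is -sqrt(2)/4 + sqrt(6)/4.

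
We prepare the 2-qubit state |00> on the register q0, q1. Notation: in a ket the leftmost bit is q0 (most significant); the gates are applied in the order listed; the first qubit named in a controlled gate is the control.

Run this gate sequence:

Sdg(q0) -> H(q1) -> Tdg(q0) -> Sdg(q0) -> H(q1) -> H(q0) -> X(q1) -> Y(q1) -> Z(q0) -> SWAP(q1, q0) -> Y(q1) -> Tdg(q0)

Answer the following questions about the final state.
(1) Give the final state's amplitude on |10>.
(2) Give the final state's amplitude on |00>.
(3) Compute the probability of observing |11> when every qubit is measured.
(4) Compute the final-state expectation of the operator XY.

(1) The amplitude on |10> is 0.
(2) The final state's coefficient on |00> equals sqrt(2)/2.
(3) A full measurement returns |11> with probability 0.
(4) In the final state, XY has expectation 0.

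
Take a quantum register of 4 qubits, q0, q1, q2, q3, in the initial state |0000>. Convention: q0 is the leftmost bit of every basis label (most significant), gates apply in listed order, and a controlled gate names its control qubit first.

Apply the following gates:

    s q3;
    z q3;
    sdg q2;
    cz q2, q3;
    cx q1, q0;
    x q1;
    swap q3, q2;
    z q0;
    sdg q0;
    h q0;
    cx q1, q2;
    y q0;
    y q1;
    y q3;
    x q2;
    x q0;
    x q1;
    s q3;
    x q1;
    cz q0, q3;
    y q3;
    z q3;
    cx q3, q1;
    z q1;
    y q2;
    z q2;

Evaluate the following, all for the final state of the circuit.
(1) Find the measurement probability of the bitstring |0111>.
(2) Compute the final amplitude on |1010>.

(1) Outcome |0111> occurs with probability 0.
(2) |1010> carries amplitude sqrt(2)/2 in the final state.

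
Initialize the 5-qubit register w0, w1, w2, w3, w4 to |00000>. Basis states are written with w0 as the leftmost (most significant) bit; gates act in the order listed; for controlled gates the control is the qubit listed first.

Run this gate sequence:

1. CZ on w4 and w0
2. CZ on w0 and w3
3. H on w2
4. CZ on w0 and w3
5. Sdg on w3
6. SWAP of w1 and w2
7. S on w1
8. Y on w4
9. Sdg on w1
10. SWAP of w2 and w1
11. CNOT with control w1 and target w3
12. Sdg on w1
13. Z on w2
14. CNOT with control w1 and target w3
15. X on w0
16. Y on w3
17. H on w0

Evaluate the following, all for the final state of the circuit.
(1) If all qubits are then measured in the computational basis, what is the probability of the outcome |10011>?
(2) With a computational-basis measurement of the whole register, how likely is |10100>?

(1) Outcome |10011> occurs with probability 1/4.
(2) Outcome |10100> occurs with probability 0.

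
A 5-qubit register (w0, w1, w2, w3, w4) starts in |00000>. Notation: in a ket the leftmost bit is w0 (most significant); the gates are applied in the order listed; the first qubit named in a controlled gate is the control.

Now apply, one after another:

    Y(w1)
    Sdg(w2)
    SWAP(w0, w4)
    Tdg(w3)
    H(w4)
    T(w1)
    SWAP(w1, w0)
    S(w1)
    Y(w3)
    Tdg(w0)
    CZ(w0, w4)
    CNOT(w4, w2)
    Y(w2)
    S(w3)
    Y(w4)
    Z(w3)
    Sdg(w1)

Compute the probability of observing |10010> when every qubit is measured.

A full measurement returns |10010> with probability 1/2.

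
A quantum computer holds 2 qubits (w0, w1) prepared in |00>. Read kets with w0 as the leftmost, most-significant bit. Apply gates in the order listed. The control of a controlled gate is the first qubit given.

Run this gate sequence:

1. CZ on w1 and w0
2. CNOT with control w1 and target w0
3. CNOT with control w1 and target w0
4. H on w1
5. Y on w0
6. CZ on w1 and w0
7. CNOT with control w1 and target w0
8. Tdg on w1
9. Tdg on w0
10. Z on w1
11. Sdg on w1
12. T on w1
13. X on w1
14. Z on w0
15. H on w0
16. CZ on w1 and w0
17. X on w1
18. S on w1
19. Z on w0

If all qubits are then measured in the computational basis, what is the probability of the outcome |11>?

A full measurement returns |11> with probability 1/4.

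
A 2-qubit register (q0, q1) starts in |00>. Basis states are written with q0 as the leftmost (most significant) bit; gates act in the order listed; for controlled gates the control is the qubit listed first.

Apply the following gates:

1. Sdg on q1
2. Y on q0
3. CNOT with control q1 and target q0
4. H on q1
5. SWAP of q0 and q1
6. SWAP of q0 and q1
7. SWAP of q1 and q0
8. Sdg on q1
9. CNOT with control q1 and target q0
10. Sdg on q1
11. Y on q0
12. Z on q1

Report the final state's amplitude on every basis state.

After the circuit, the state carries amplitude 0 on |00>, sqrt(2)/2 on |01>, 0 on |10>, -sqrt(2)/2 on |11>.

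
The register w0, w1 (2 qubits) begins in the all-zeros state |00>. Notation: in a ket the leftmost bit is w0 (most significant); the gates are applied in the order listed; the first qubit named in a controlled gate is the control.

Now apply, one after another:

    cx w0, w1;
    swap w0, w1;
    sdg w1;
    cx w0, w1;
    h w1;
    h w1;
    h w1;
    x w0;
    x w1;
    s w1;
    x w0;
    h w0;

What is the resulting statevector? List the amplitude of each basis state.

After the circuit, the state carries amplitude 1/2 on |00>, I/2 on |01>, 1/2 on |10>, I/2 on |11>. Key observation: steps 5-6 multiply out to the identity, so the circuit reduces to the remaining gates.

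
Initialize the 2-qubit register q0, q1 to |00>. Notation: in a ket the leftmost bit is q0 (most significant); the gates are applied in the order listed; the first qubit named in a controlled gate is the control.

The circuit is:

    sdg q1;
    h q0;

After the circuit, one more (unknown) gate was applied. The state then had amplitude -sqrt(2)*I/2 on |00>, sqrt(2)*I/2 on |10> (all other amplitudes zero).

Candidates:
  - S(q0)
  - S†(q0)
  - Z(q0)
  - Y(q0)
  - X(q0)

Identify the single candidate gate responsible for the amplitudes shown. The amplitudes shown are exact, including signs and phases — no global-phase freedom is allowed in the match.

The applied gate was Y(q0).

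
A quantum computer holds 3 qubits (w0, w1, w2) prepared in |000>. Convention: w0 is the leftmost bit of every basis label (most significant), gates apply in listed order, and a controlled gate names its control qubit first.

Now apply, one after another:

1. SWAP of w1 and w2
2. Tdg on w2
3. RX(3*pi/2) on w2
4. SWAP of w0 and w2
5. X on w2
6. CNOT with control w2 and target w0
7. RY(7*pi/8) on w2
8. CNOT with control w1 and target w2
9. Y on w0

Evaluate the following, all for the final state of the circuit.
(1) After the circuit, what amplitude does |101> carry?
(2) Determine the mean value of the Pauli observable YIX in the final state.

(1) The final state's coefficient on |101> equals sqrt(2)*sin(pi/16)/2.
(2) The observable YIX averages to sqrt(2 - sqrt(2))/2.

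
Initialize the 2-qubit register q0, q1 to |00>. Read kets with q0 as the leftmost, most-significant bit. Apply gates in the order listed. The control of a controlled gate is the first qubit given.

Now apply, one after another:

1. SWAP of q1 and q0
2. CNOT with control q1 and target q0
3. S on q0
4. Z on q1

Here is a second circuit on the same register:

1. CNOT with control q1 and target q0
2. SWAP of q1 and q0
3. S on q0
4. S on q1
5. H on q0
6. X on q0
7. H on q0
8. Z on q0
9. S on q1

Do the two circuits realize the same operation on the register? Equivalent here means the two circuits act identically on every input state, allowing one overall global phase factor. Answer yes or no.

No — the two circuits implement different unitaries, even allowing a global phase.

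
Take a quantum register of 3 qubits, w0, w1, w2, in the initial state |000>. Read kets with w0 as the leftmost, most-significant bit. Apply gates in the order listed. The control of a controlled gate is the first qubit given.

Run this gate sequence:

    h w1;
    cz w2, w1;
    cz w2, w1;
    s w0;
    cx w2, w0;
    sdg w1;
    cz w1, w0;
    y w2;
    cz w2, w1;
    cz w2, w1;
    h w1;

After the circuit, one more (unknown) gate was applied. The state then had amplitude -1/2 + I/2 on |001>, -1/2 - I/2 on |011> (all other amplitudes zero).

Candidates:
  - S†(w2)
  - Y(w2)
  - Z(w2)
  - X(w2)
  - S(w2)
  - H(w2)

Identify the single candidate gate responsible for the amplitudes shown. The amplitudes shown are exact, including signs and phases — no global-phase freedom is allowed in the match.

The applied gate was S(w2).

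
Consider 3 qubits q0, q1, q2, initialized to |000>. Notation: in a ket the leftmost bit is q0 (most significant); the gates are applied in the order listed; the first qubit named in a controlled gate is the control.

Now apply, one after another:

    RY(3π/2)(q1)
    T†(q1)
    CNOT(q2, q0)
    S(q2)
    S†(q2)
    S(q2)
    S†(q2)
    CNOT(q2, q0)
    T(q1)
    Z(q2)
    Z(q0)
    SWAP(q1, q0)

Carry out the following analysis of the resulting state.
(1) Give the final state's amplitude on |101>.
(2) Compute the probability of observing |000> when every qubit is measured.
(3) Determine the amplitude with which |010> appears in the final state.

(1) |101> carries amplitude 0 in the final state. Key observation: steps 2-9 multiply out to the identity, so the circuit reduces to the remaining gates.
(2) Outcome |000> occurs with probability 1/2.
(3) The final state's coefficient on |010> equals 0.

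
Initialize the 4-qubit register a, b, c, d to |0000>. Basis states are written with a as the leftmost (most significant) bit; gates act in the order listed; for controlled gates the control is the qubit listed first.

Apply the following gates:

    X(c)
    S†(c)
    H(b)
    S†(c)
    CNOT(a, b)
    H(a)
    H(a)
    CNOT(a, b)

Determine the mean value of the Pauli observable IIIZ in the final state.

The expectation value of IIIZ is 1. Key observation: the block from step 5 through step 8 cancels to the identity and can be dropped.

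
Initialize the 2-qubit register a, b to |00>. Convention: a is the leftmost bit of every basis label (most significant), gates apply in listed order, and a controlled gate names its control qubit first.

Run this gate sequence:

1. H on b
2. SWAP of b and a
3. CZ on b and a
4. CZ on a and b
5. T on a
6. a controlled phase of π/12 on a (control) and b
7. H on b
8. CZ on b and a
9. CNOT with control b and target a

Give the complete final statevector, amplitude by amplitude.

After the circuit, the state carries amplitude 1/2 on |00>, -exp(I*pi/4)/2 on |01>, exp(I*pi/4)/2 on |10>, 1/2 on |11>.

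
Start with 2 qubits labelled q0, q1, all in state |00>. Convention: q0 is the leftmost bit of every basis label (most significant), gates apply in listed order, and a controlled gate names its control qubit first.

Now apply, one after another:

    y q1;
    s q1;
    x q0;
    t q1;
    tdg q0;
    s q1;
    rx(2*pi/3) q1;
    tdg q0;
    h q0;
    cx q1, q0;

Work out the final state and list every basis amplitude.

The resulting statevector has amplitude sqrt(6)*exp(3*I*pi/4)/4 on |00>, sqrt(2)*exp(I*pi/4)/4 on |01>, -sqrt(6)*exp(3*I*pi/4)/4 on |10>, -sqrt(2)*exp(I*pi/4)/4 on |11>.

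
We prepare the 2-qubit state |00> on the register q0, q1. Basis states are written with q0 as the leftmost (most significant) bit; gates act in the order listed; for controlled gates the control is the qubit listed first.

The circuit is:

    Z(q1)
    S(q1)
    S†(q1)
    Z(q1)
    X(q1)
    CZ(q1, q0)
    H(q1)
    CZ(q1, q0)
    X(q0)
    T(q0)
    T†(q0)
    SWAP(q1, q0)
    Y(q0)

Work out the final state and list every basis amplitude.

After the circuit, the state carries amplitude 0 on |00>, sqrt(2)*I/2 on |01>, 0 on |10>, sqrt(2)*I/2 on |11>.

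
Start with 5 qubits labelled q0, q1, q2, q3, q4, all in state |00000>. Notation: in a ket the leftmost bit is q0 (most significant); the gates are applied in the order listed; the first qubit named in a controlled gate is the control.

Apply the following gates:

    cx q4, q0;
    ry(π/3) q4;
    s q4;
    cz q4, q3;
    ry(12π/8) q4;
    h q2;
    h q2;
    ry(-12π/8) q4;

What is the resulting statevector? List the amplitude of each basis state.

After the circuit, the state carries amplitude sqrt(3)/2 on |00000>, I/2 on |00001>, and 0 on every other basis state. Key observation: steps 5-8 multiply out to the identity, so the circuit reduces to the remaining gates.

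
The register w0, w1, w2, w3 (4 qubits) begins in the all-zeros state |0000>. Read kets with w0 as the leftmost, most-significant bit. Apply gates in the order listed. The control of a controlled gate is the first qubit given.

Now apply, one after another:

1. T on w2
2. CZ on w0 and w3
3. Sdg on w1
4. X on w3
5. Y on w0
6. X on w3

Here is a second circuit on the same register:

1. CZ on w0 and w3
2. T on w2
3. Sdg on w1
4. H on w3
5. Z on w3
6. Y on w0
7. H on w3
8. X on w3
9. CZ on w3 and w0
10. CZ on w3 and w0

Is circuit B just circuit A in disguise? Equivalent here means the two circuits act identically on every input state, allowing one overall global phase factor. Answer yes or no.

Yes, they are equivalent — the unitaries differ by at most a global phase.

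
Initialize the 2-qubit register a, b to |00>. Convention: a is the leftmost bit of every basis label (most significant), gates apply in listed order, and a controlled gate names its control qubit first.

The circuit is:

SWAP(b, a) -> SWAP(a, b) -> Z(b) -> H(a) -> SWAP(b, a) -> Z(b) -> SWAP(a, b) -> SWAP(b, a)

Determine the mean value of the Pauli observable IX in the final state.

The observable IX averages to -1.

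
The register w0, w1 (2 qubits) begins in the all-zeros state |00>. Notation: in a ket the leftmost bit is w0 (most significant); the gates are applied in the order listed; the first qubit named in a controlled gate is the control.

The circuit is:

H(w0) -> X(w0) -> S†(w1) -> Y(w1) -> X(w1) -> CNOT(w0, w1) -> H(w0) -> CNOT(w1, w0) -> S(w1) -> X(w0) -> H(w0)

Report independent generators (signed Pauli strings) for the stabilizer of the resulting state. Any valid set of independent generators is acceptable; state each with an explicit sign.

One valid set of independent stabilizer generators is +XY, +ZZ (any independent generating set of the same group is equally correct).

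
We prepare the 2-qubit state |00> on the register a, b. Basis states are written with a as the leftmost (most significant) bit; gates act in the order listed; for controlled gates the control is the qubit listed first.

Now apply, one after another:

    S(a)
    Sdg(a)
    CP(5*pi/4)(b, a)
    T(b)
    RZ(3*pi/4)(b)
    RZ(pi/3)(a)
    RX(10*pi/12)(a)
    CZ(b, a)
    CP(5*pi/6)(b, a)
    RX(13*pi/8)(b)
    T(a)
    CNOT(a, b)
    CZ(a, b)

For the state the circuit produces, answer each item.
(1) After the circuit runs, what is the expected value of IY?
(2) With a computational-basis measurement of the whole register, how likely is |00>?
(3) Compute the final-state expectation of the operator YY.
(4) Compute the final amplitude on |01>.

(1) In the final state, IY has expectation sqrt(sqrt(2) + 2)/2.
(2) Outcome |00> occurs with probability (2 - sqrt(3))*(sqrt(2 - sqrt(2)) + 2)/16.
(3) In the final state, YY has expectation sqrt(2)/4.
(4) The amplitude on |01> is (-sqrt(2) + sqrt(6))*exp(23*I*pi/24)*sin(3*pi/16)/4.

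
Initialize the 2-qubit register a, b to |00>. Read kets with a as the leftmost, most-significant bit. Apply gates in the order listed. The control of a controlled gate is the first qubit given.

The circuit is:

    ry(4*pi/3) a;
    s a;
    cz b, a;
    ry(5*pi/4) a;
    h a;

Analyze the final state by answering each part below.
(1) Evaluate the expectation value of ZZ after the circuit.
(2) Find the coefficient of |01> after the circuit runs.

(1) The expectation value of ZZ is sqrt(2)/4.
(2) The final state's coefficient on |01> equals 0.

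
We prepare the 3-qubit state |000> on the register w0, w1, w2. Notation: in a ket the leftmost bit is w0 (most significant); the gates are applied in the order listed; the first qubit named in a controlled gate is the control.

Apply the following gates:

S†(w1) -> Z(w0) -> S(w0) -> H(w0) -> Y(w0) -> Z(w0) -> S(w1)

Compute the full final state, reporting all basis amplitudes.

After the circuit, the state carries amplitude -sqrt(2)*I/2 on |000>, -sqrt(2)*I/2 on |100>, and 0 on every other basis state.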